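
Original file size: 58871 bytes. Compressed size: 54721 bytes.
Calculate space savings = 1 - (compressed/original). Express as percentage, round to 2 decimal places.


ratio = compressed/original = 54721/58871 = 0.929507
savings = 1 - ratio = 1 - 0.929507 = 0.070493
as a percentage: 0.070493 * 100 = 7.05%

Space savings = 1 - 54721/58871 = 7.05%


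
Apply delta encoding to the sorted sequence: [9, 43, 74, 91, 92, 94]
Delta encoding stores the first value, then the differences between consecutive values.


First value: 9
Deltas:
  43 - 9 = 34
  74 - 43 = 31
  91 - 74 = 17
  92 - 91 = 1
  94 - 92 = 2


Delta encoded: [9, 34, 31, 17, 1, 2]


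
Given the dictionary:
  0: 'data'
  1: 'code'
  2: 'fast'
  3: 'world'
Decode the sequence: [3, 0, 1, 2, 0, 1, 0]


Look up each index in the dictionary:
  3 -> 'world'
  0 -> 'data'
  1 -> 'code'
  2 -> 'fast'
  0 -> 'data'
  1 -> 'code'
  0 -> 'data'

Decoded: "world data code fast data code data"


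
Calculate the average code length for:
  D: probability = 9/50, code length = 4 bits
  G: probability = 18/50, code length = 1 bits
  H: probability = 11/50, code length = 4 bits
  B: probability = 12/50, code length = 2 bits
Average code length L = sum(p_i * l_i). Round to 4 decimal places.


Weighted contributions p_i * l_i:
  D: (9/50) * 4 = 36/50
  G: (18/50) * 1 = 18/50
  H: (11/50) * 4 = 44/50
  B: (12/50) * 2 = 24/50
Sum = (36 + 18 + 44 + 24)/50 = 122/50

L = 122/50 = 2.4400 bits/symbol


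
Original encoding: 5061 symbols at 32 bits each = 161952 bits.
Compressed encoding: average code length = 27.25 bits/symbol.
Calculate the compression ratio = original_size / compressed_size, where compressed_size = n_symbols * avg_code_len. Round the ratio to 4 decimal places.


original_size = n_symbols * orig_bits = 5061 * 32 = 161952 bits
compressed_size = n_symbols * avg_code_len = 5061 * 27.25 = 137912.25 bits
ratio = original_size / compressed_size = 161952 / 137912.25 = 1.1743

Compression ratio = 1.1743


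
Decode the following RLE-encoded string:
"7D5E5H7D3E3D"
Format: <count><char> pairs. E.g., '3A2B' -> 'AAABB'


Expanding each <count><char> pair:
  7D -> 'DDDDDDD'
  5E -> 'EEEEE'
  5H -> 'HHHHH'
  7D -> 'DDDDDDD'
  3E -> 'EEE'
  3D -> 'DDD'

Decoded = DDDDDDDEEEEEHHHHHDDDDDDDEEEDDD


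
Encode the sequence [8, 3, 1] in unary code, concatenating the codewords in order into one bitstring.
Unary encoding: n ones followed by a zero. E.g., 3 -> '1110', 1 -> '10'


Encode each number as n ones followed by a terminating 0:
  8 -> 111111110 (9 bits)
  3 -> 1110 (4 bits)
  1 -> 10 (2 bits)
Total length = 9 + 4 + 2 = 15 bits.

Unary([8, 3, 1]) = 111111110111010 (15 bits)


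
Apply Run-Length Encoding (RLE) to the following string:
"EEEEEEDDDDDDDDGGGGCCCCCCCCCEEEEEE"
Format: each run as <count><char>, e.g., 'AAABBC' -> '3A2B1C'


Scanning runs left to right:
  i=0: run of 'E' x 6 -> '6E'
  i=6: run of 'D' x 8 -> '8D'
  i=14: run of 'G' x 4 -> '4G'
  i=18: run of 'C' x 9 -> '9C'
  i=27: run of 'E' x 6 -> '6E'

RLE = 6E8D4G9C6E


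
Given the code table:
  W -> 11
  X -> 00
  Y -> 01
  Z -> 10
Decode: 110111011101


Decoding:
11 -> W
01 -> Y
11 -> W
01 -> Y
11 -> W
01 -> Y


Result: WYWYWY


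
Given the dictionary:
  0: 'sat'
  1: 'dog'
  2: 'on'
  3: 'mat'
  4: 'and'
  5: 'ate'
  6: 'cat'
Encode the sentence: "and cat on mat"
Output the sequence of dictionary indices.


Look up each word in the dictionary:
  'and' -> 4
  'cat' -> 6
  'on' -> 2
  'mat' -> 3

Encoded: [4, 6, 2, 3]


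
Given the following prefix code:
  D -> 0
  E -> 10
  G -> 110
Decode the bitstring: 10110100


Decoding step by step:
Bits 10 -> E
Bits 110 -> G
Bits 10 -> E
Bits 0 -> D


Decoded message: EGED


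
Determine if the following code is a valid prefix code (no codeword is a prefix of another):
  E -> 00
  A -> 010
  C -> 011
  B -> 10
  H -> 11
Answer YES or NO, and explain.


Checking each pair (does one codeword prefix another?):
  E='00' vs A='010': no prefix
  E='00' vs C='011': no prefix
  E='00' vs B='10': no prefix
  E='00' vs H='11': no prefix
  A='010' vs E='00': no prefix
  A='010' vs C='011': no prefix
  A='010' vs B='10': no prefix
  A='010' vs H='11': no prefix
  C='011' vs E='00': no prefix
  C='011' vs A='010': no prefix
  C='011' vs B='10': no prefix
  C='011' vs H='11': no prefix
  B='10' vs E='00': no prefix
  B='10' vs A='010': no prefix
  B='10' vs C='011': no prefix
  B='10' vs H='11': no prefix
  H='11' vs E='00': no prefix
  H='11' vs A='010': no prefix
  H='11' vs C='011': no prefix
  H='11' vs B='10': no prefix
No violation found over all pairs.

YES -- this is a valid prefix code. No codeword is a prefix of any other codeword.


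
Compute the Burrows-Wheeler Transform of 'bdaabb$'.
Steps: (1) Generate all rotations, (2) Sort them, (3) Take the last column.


Rotations (sorted):
  0: $bdaabb -> last char: b
  1: aabb$bd -> last char: d
  2: abb$bda -> last char: a
  3: b$bdaab -> last char: b
  4: bb$bdaa -> last char: a
  5: bdaabb$ -> last char: $
  6: daabb$b -> last char: b


BWT = bdaba$b


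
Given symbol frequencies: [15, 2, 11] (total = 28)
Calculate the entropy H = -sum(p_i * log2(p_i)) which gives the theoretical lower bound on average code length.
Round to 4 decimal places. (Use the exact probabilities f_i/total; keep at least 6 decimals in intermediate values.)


Per-symbol terms -p_i * log2(p_i) with p_i = f_i/28:
  p = 15/28 = 0.535714: log2(p) = -0.900464, -p*log2(p) = 0.482392
  p = 2/28 = 0.071429: log2(p) = -3.807355, -p*log2(p) = 0.271954
  p = 11/28 = 0.392857: log2(p) = -1.347923, -p*log2(p) = 0.529541
H = 0.482392 + 0.271954 + 0.529541 = 1.283887

H = 1.2839 bits/symbol


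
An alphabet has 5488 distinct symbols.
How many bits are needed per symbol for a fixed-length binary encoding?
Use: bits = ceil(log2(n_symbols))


log2(5488) = 12.4221
Bracket: 2^12 = 4096 < 5488 <= 2^13 = 8192
So ceil(log2(5488)) = 13

bits = ceil(log2(5488)) = ceil(12.4221) = 13 bits


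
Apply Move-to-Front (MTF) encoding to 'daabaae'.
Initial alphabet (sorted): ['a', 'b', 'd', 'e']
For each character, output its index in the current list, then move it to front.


MTF encoding:
'd': index 2 in ['a', 'b', 'd', 'e'] -> ['d', 'a', 'b', 'e']
'a': index 1 in ['d', 'a', 'b', 'e'] -> ['a', 'd', 'b', 'e']
'a': index 0 in ['a', 'd', 'b', 'e'] -> ['a', 'd', 'b', 'e']
'b': index 2 in ['a', 'd', 'b', 'e'] -> ['b', 'a', 'd', 'e']
'a': index 1 in ['b', 'a', 'd', 'e'] -> ['a', 'b', 'd', 'e']
'a': index 0 in ['a', 'b', 'd', 'e'] -> ['a', 'b', 'd', 'e']
'e': index 3 in ['a', 'b', 'd', 'e'] -> ['e', 'a', 'b', 'd']


Output: [2, 1, 0, 2, 1, 0, 3]


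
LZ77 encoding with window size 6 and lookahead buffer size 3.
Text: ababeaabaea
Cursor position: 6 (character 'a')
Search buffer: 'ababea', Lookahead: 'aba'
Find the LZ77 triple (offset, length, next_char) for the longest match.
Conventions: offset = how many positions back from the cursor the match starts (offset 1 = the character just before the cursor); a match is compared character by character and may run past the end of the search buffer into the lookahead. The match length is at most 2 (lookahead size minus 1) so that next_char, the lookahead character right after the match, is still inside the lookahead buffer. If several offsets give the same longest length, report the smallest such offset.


Try each offset into the search buffer:
  offset=1 (pos 5, char 'a'): match length 1
  offset=2 (pos 4, char 'e'): match length 0
  offset=3 (pos 3, char 'b'): match length 0
  offset=4 (pos 2, char 'a'): match length 2
  offset=5 (pos 1, char 'b'): match length 0
  offset=6 (pos 0, char 'a'): match length 2
Longest match has length 2, found at offsets 4, 6; take the smallest, offset 4.
next_char = character at position 6 + 2 = 8 -> 'a'

Best match: offset=4, length=2 (matching 'ab' starting at position 2)
LZ77 triple: (4, 2, 'a')


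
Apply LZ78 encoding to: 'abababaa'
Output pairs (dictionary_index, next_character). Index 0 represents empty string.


LZ78 encoding steps:
Dictionary: {0: ''}
Step 1: w='' (idx 0), next='a' -> output (0, 'a'), add 'a' as idx 1
Step 2: w='' (idx 0), next='b' -> output (0, 'b'), add 'b' as idx 2
Step 3: w='a' (idx 1), next='b' -> output (1, 'b'), add 'ab' as idx 3
Step 4: w='ab' (idx 3), next='a' -> output (3, 'a'), add 'aba' as idx 4
Step 5: w='a' (idx 1), end of input -> output (1, '')


Encoded: [(0, 'a'), (0, 'b'), (1, 'b'), (3, 'a'), (1, '')]


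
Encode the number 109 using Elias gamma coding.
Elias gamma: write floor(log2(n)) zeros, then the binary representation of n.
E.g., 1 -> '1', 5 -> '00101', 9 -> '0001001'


num_bits = floor(log2(109)) + 1 = 7
leading_zeros = num_bits - 1 = 6
binary(109) = 1101101

Elias gamma(109) = '000000' + '1101101' = 0000001101101 (13 bits)


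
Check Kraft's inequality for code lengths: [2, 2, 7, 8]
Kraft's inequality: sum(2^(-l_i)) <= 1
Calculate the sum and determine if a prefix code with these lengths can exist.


Sum = 2^(-2) + 2^(-2) + 2^(-7) + 2^(-8)
    = 0.25 + 0.25 + 0.0078125 + 0.00390625
    = 131/256 = 0.51171875
Since 0.51171875 <= 1, Kraft's inequality IS satisfied.
A prefix code with these lengths CAN exist.

Kraft sum = 0.51171875. Satisfied.


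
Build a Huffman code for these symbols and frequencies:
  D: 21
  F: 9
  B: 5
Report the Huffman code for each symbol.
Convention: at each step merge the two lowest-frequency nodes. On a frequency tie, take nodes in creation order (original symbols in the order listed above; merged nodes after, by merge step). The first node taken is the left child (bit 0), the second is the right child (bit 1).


Huffman tree construction:
Step 1: Merge B(5) + F(9) = 14
Step 2: Merge (B+F)(14) + D(21) = 35
Read each symbol's code off the tree from the root (left child = 0, right child = 1).

Codes:
  D: 1 (length 1)
  F: 01 (length 2)
  B: 00 (length 2)
Average code length: 49/35 = 1.4000 bits/symbol


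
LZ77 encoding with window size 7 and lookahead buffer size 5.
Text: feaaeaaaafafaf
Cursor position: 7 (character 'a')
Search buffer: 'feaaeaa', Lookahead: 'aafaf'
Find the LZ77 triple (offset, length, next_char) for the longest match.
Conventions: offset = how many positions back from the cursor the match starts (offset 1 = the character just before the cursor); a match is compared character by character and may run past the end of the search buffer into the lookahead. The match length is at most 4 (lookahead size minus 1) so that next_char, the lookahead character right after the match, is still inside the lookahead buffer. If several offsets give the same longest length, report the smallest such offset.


Try each offset into the search buffer:
  offset=1 (pos 6, char 'a'): match length 2
  offset=2 (pos 5, char 'a'): match length 2
  offset=3 (pos 4, char 'e'): match length 0
  offset=4 (pos 3, char 'a'): match length 1
  offset=5 (pos 2, char 'a'): match length 2
  offset=6 (pos 1, char 'e'): match length 0
  offset=7 (pos 0, char 'f'): match length 0
Longest match has length 2, found at offsets 1, 2, 5; take the smallest, offset 1.
next_char = character at position 7 + 2 = 9 -> 'f'

Best match: offset=1, length=2 (matching 'aa' starting at position 6)
LZ77 triple: (1, 2, 'f')


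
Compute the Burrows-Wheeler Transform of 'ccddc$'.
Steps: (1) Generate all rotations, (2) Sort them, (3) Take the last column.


Rotations (sorted):
  0: $ccddc -> last char: c
  1: c$ccdd -> last char: d
  2: ccddc$ -> last char: $
  3: cddc$c -> last char: c
  4: dc$ccd -> last char: d
  5: ddc$cc -> last char: c


BWT = cd$cdc


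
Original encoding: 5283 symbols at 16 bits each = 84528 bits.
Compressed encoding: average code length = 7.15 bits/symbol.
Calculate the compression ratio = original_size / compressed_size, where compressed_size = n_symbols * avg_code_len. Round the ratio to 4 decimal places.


original_size = n_symbols * orig_bits = 5283 * 16 = 84528 bits
compressed_size = n_symbols * avg_code_len = 5283 * 7.15 = 37773.45 bits
ratio = original_size / compressed_size = 84528 / 37773.45 = 2.2378

Compression ratio = 2.2378


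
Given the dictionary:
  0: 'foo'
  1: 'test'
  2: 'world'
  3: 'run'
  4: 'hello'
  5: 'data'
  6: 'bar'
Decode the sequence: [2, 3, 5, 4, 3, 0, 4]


Look up each index in the dictionary:
  2 -> 'world'
  3 -> 'run'
  5 -> 'data'
  4 -> 'hello'
  3 -> 'run'
  0 -> 'foo'
  4 -> 'hello'

Decoded: "world run data hello run foo hello"


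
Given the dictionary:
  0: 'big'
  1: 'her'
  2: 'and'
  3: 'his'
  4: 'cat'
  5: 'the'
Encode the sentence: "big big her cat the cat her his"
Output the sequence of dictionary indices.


Look up each word in the dictionary:
  'big' -> 0
  'big' -> 0
  'her' -> 1
  'cat' -> 4
  'the' -> 5
  'cat' -> 4
  'her' -> 1
  'his' -> 3

Encoded: [0, 0, 1, 4, 5, 4, 1, 3]


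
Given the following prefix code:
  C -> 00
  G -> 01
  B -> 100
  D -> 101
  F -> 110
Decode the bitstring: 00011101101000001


Decoding step by step:
Bits 00 -> C
Bits 01 -> G
Bits 110 -> F
Bits 110 -> F
Bits 100 -> B
Bits 00 -> C
Bits 01 -> G


Decoded message: CGFFBCG


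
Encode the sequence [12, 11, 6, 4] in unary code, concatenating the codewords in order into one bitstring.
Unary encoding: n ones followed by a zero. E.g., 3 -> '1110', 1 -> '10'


Encode each number as n ones followed by a terminating 0:
  12 -> 1111111111110 (13 bits)
  11 -> 111111111110 (12 bits)
  6 -> 1111110 (7 bits)
  4 -> 11110 (5 bits)
Total length = 13 + 12 + 7 + 5 = 37 bits.

Unary([12, 11, 6, 4]) = 1111111111110111111111110111111011110 (37 bits)


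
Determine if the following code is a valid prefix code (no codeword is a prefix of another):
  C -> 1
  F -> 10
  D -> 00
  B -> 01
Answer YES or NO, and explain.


Checking each pair (does one codeword prefix another?):
  C='1' vs F='10': prefix -- VIOLATION

NO -- this is NOT a valid prefix code. C (1) is a prefix of F (10).


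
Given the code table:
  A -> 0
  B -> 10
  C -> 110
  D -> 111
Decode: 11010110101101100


Decoding:
110 -> C
10 -> B
110 -> C
10 -> B
110 -> C
110 -> C
0 -> A


Result: CBCBCCA


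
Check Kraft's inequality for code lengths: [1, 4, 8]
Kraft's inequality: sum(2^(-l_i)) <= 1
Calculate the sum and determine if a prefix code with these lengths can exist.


Sum = 2^(-1) + 2^(-4) + 2^(-8)
    = 0.5 + 0.0625 + 0.00390625
    = 145/256 = 0.56640625
Since 0.56640625 <= 1, Kraft's inequality IS satisfied.
A prefix code with these lengths CAN exist.

Kraft sum = 0.56640625. Satisfied.


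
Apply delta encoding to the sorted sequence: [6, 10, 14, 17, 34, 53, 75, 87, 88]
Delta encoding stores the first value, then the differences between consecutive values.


First value: 6
Deltas:
  10 - 6 = 4
  14 - 10 = 4
  17 - 14 = 3
  34 - 17 = 17
  53 - 34 = 19
  75 - 53 = 22
  87 - 75 = 12
  88 - 87 = 1


Delta encoded: [6, 4, 4, 3, 17, 19, 22, 12, 1]


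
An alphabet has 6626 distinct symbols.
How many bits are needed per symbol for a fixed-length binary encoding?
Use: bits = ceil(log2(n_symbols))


log2(6626) = 12.6939
Bracket: 2^12 = 4096 < 6626 <= 2^13 = 8192
So ceil(log2(6626)) = 13

bits = ceil(log2(6626)) = ceil(12.6939) = 13 bits


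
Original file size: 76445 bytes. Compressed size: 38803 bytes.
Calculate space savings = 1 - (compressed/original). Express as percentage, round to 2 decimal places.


ratio = compressed/original = 38803/76445 = 0.507594
savings = 1 - ratio = 1 - 0.507594 = 0.492406
as a percentage: 0.492406 * 100 = 49.24%

Space savings = 1 - 38803/76445 = 49.24%


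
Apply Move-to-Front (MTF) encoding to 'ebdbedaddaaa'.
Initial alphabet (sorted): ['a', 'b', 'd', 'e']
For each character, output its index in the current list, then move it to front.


MTF encoding:
'e': index 3 in ['a', 'b', 'd', 'e'] -> ['e', 'a', 'b', 'd']
'b': index 2 in ['e', 'a', 'b', 'd'] -> ['b', 'e', 'a', 'd']
'd': index 3 in ['b', 'e', 'a', 'd'] -> ['d', 'b', 'e', 'a']
'b': index 1 in ['d', 'b', 'e', 'a'] -> ['b', 'd', 'e', 'a']
'e': index 2 in ['b', 'd', 'e', 'a'] -> ['e', 'b', 'd', 'a']
'd': index 2 in ['e', 'b', 'd', 'a'] -> ['d', 'e', 'b', 'a']
'a': index 3 in ['d', 'e', 'b', 'a'] -> ['a', 'd', 'e', 'b']
'd': index 1 in ['a', 'd', 'e', 'b'] -> ['d', 'a', 'e', 'b']
'd': index 0 in ['d', 'a', 'e', 'b'] -> ['d', 'a', 'e', 'b']
'a': index 1 in ['d', 'a', 'e', 'b'] -> ['a', 'd', 'e', 'b']
'a': index 0 in ['a', 'd', 'e', 'b'] -> ['a', 'd', 'e', 'b']
'a': index 0 in ['a', 'd', 'e', 'b'] -> ['a', 'd', 'e', 'b']


Output: [3, 2, 3, 1, 2, 2, 3, 1, 0, 1, 0, 0]


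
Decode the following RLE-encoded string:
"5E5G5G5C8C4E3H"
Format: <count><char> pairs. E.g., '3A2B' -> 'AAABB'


Expanding each <count><char> pair:
  5E -> 'EEEEE'
  5G -> 'GGGGG'
  5G -> 'GGGGG'
  5C -> 'CCCCC'
  8C -> 'CCCCCCCC'
  4E -> 'EEEE'
  3H -> 'HHH'

Decoded = EEEEEGGGGGGGGGGCCCCCCCCCCCCCEEEEHHH


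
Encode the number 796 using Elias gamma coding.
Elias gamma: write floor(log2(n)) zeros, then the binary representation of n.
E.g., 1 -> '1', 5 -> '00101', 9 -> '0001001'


num_bits = floor(log2(796)) + 1 = 10
leading_zeros = num_bits - 1 = 9
binary(796) = 1100011100

Elias gamma(796) = '000000000' + '1100011100' = 0000000001100011100 (19 bits)


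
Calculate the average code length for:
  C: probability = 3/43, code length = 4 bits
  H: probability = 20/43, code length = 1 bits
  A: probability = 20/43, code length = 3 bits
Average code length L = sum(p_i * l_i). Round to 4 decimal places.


Weighted contributions p_i * l_i:
  C: (3/43) * 4 = 12/43
  H: (20/43) * 1 = 20/43
  A: (20/43) * 3 = 60/43
Sum = (12 + 20 + 60)/43 = 92/43

L = 92/43 = 2.1395 bits/symbol


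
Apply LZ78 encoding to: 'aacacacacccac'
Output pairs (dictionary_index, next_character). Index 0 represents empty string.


LZ78 encoding steps:
Dictionary: {0: ''}
Step 1: w='' (idx 0), next='a' -> output (0, 'a'), add 'a' as idx 1
Step 2: w='a' (idx 1), next='c' -> output (1, 'c'), add 'ac' as idx 2
Step 3: w='ac' (idx 2), next='a' -> output (2, 'a'), add 'aca' as idx 3
Step 4: w='' (idx 0), next='c' -> output (0, 'c'), add 'c' as idx 4
Step 5: w='ac' (idx 2), next='c' -> output (2, 'c'), add 'acc' as idx 5
Step 6: w='c' (idx 4), next='a' -> output (4, 'a'), add 'ca' as idx 6
Step 7: w='c' (idx 4), end of input -> output (4, '')


Encoded: [(0, 'a'), (1, 'c'), (2, 'a'), (0, 'c'), (2, 'c'), (4, 'a'), (4, '')]


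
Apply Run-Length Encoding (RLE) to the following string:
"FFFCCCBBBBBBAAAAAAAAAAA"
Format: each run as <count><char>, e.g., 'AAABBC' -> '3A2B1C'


Scanning runs left to right:
  i=0: run of 'F' x 3 -> '3F'
  i=3: run of 'C' x 3 -> '3C'
  i=6: run of 'B' x 6 -> '6B'
  i=12: run of 'A' x 11 -> '11A'

RLE = 3F3C6B11A


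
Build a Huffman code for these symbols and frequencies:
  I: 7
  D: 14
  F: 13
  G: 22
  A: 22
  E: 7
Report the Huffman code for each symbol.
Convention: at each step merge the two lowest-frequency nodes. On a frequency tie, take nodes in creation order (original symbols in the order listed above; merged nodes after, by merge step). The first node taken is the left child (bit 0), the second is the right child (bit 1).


Huffman tree construction:
Step 1: Merge I(7) + E(7) = 14
Step 2: Merge F(13) + D(14) = 27
Step 3: Merge (I+E)(14) + G(22) = 36
Step 4: Merge A(22) + (F+D)(27) = 49
Step 5: Merge ((I+E)+G)(36) + (A+(F+D))(49) = 85
Read each symbol's code off the tree from the root (left child = 0, right child = 1).

Codes:
  I: 000 (length 3)
  D: 111 (length 3)
  F: 110 (length 3)
  G: 01 (length 2)
  A: 10 (length 2)
  E: 001 (length 3)
Average code length: 211/85 = 2.4824 bits/symbol


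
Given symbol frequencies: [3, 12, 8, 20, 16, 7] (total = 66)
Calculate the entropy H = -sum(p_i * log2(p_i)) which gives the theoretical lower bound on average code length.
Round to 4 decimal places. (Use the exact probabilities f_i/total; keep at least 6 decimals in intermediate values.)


Per-symbol terms -p_i * log2(p_i) with p_i = f_i/66:
  p = 3/66 = 0.045455: log2(p) = -4.459432, -p*log2(p) = 0.202701
  p = 12/66 = 0.181818: log2(p) = -2.459432, -p*log2(p) = 0.447169
  p = 8/66 = 0.121212: log2(p) = -3.044394, -p*log2(p) = 0.369017
  p = 20/66 = 0.303030: log2(p) = -1.722466, -p*log2(p) = 0.521959
  p = 16/66 = 0.242424: log2(p) = -2.044394, -p*log2(p) = 0.495611
  p = 7/66 = 0.106061: log2(p) = -3.237039, -p*log2(p) = 0.343322
H = 0.202701 + 0.447169 + 0.369017 + 0.521959 + 0.495611 + 0.343322 = 2.379779

H = 2.3798 bits/symbol


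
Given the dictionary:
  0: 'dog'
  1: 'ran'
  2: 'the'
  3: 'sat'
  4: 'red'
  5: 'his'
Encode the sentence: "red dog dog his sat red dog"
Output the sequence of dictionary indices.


Look up each word in the dictionary:
  'red' -> 4
  'dog' -> 0
  'dog' -> 0
  'his' -> 5
  'sat' -> 3
  'red' -> 4
  'dog' -> 0

Encoded: [4, 0, 0, 5, 3, 4, 0]


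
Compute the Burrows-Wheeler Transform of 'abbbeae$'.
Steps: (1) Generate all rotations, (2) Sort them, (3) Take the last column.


Rotations (sorted):
  0: $abbbeae -> last char: e
  1: abbbeae$ -> last char: $
  2: ae$abbbe -> last char: e
  3: bbbeae$a -> last char: a
  4: bbeae$ab -> last char: b
  5: beae$abb -> last char: b
  6: e$abbbea -> last char: a
  7: eae$abbb -> last char: b


BWT = e$eabbab


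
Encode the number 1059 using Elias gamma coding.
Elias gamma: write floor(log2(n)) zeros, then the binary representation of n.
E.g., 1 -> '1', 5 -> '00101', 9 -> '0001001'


num_bits = floor(log2(1059)) + 1 = 11
leading_zeros = num_bits - 1 = 10
binary(1059) = 10000100011

Elias gamma(1059) = '0000000000' + '10000100011' = 000000000010000100011 (21 bits)


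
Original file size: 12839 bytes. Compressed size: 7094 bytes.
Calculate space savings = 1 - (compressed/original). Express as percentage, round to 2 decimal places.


ratio = compressed/original = 7094/12839 = 0.552535
savings = 1 - ratio = 1 - 0.552535 = 0.447465
as a percentage: 0.447465 * 100 = 44.75%

Space savings = 1 - 7094/12839 = 44.75%


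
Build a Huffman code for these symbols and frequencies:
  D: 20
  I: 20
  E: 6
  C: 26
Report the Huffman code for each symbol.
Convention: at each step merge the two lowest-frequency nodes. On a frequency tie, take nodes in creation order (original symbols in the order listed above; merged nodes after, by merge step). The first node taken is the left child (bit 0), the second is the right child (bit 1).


Huffman tree construction:
Step 1: Merge E(6) + D(20) = 26
Step 2: Merge I(20) + C(26) = 46
Step 3: Merge (E+D)(26) + (I+C)(46) = 72
Read each symbol's code off the tree from the root (left child = 0, right child = 1).

Codes:
  D: 01 (length 2)
  I: 10 (length 2)
  E: 00 (length 2)
  C: 11 (length 2)
Average code length: 144/72 = 2.0000 bits/symbol


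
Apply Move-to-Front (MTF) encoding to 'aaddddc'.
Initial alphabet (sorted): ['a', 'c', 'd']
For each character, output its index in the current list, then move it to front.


MTF encoding:
'a': index 0 in ['a', 'c', 'd'] -> ['a', 'c', 'd']
'a': index 0 in ['a', 'c', 'd'] -> ['a', 'c', 'd']
'd': index 2 in ['a', 'c', 'd'] -> ['d', 'a', 'c']
'd': index 0 in ['d', 'a', 'c'] -> ['d', 'a', 'c']
'd': index 0 in ['d', 'a', 'c'] -> ['d', 'a', 'c']
'd': index 0 in ['d', 'a', 'c'] -> ['d', 'a', 'c']
'c': index 2 in ['d', 'a', 'c'] -> ['c', 'd', 'a']


Output: [0, 0, 2, 0, 0, 0, 2]


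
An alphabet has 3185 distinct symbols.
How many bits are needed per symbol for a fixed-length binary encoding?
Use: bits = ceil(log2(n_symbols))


log2(3185) = 11.6371
Bracket: 2^11 = 2048 < 3185 <= 2^12 = 4096
So ceil(log2(3185)) = 12

bits = ceil(log2(3185)) = ceil(11.6371) = 12 bits


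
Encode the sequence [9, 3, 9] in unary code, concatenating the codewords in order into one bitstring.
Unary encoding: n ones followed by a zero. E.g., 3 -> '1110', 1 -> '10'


Encode each number as n ones followed by a terminating 0:
  9 -> 1111111110 (10 bits)
  3 -> 1110 (4 bits)
  9 -> 1111111110 (10 bits)
Total length = 10 + 4 + 10 = 24 bits.

Unary([9, 3, 9]) = 111111111011101111111110 (24 bits)


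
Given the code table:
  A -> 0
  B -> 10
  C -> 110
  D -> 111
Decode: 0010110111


Decoding:
0 -> A
0 -> A
10 -> B
110 -> C
111 -> D


Result: AABCD


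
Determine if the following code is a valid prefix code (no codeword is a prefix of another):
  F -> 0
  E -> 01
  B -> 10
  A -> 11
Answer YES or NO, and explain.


Checking each pair (does one codeword prefix another?):
  F='0' vs E='01': prefix -- VIOLATION

NO -- this is NOT a valid prefix code. F (0) is a prefix of E (01).


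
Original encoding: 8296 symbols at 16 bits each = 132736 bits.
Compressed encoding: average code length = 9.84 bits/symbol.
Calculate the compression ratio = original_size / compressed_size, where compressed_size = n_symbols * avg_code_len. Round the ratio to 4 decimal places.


original_size = n_symbols * orig_bits = 8296 * 16 = 132736 bits
compressed_size = n_symbols * avg_code_len = 8296 * 9.84 = 81632.64 bits
ratio = original_size / compressed_size = 132736 / 81632.64 = 1.626

Compression ratio = 1.626


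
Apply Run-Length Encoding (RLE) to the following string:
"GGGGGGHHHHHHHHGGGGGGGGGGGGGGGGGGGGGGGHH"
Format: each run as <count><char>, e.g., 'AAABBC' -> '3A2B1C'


Scanning runs left to right:
  i=0: run of 'G' x 6 -> '6G'
  i=6: run of 'H' x 8 -> '8H'
  i=14: run of 'G' x 23 -> '23G'
  i=37: run of 'H' x 2 -> '2H'

RLE = 6G8H23G2H


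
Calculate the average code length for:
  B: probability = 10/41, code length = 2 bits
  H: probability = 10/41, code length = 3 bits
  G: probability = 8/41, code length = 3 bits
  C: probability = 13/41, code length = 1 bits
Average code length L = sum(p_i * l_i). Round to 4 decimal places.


Weighted contributions p_i * l_i:
  B: (10/41) * 2 = 20/41
  H: (10/41) * 3 = 30/41
  G: (8/41) * 3 = 24/41
  C: (13/41) * 1 = 13/41
Sum = (20 + 30 + 24 + 13)/41 = 87/41

L = 87/41 = 2.1220 bits/symbol


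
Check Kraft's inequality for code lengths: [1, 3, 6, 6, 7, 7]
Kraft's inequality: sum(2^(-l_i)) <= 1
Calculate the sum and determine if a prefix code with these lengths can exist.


Sum = 2^(-1) + 2^(-3) + 2^(-6) + 2^(-6) + 2^(-7) + 2^(-7)
    = 0.5 + 0.125 + 0.015625 + 0.015625 + 0.0078125 + 0.0078125
    = 86/128 = 0.671875
Since 0.671875 <= 1, Kraft's inequality IS satisfied.
A prefix code with these lengths CAN exist.

Kraft sum = 0.671875. Satisfied.


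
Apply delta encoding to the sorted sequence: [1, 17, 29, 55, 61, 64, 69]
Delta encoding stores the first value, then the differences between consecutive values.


First value: 1
Deltas:
  17 - 1 = 16
  29 - 17 = 12
  55 - 29 = 26
  61 - 55 = 6
  64 - 61 = 3
  69 - 64 = 5


Delta encoded: [1, 16, 12, 26, 6, 3, 5]


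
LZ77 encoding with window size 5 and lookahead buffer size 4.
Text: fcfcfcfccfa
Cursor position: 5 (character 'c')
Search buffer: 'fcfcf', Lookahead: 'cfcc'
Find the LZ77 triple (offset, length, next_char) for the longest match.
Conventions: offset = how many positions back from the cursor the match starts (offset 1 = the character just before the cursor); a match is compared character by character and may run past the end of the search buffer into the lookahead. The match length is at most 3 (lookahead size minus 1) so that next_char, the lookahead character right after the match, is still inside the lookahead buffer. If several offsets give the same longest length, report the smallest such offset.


Try each offset into the search buffer:
  offset=1 (pos 4, char 'f'): match length 0
  offset=2 (pos 3, char 'c'): match length 3
  offset=3 (pos 2, char 'f'): match length 0
  offset=4 (pos 1, char 'c'): match length 3
  offset=5 (pos 0, char 'f'): match length 0
Longest match has length 3, found at offsets 2, 4; take the smallest, offset 2.
next_char = character at position 5 + 3 = 8 -> 'c'

Best match: offset=2, length=3 (matching 'cfc' starting at position 3)
LZ77 triple: (2, 3, 'c')


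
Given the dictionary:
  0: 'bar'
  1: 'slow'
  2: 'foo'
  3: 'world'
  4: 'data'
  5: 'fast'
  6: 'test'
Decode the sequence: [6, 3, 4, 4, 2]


Look up each index in the dictionary:
  6 -> 'test'
  3 -> 'world'
  4 -> 'data'
  4 -> 'data'
  2 -> 'foo'

Decoded: "test world data data foo"


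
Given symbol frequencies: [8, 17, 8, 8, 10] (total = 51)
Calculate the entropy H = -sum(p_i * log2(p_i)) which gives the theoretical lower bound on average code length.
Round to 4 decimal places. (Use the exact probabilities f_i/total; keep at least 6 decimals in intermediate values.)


Per-symbol terms -p_i * log2(p_i) with p_i = f_i/51:
  p = 8/51 = 0.156863: log2(p) = -2.672425, -p*log2(p) = 0.419204
  p = 17/51 = 0.333333: log2(p) = -1.584963, -p*log2(p) = 0.528321
  p = 8/51 = 0.156863: log2(p) = -2.672425, -p*log2(p) = 0.419204
  p = 8/51 = 0.156863: log2(p) = -2.672425, -p*log2(p) = 0.419204
  p = 10/51 = 0.196078: log2(p) = -2.350497, -p*log2(p) = 0.460882
H = 0.419204 + 0.528321 + 0.419204 + 0.419204 + 0.460882 = 2.246815

H = 2.2468 bits/symbol


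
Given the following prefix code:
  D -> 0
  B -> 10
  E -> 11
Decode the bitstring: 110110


Decoding step by step:
Bits 11 -> E
Bits 0 -> D
Bits 11 -> E
Bits 0 -> D


Decoded message: EDED


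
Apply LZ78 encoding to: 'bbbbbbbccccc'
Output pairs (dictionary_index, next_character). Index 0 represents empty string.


LZ78 encoding steps:
Dictionary: {0: ''}
Step 1: w='' (idx 0), next='b' -> output (0, 'b'), add 'b' as idx 1
Step 2: w='b' (idx 1), next='b' -> output (1, 'b'), add 'bb' as idx 2
Step 3: w='bb' (idx 2), next='b' -> output (2, 'b'), add 'bbb' as idx 3
Step 4: w='b' (idx 1), next='c' -> output (1, 'c'), add 'bc' as idx 4
Step 5: w='' (idx 0), next='c' -> output (0, 'c'), add 'c' as idx 5
Step 6: w='c' (idx 5), next='c' -> output (5, 'c'), add 'cc' as idx 6
Step 7: w='c' (idx 5), end of input -> output (5, '')


Encoded: [(0, 'b'), (1, 'b'), (2, 'b'), (1, 'c'), (0, 'c'), (5, 'c'), (5, '')]


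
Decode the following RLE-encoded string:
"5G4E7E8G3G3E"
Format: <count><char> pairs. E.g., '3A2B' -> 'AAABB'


Expanding each <count><char> pair:
  5G -> 'GGGGG'
  4E -> 'EEEE'
  7E -> 'EEEEEEE'
  8G -> 'GGGGGGGG'
  3G -> 'GGG'
  3E -> 'EEE'

Decoded = GGGGGEEEEEEEEEEEGGGGGGGGGGGEEE


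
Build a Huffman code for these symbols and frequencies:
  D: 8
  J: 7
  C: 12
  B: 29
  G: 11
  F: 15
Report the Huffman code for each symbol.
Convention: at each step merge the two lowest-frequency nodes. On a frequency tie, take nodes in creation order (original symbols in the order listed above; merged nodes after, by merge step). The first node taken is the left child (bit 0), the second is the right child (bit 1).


Huffman tree construction:
Step 1: Merge J(7) + D(8) = 15
Step 2: Merge G(11) + C(12) = 23
Step 3: Merge F(15) + (J+D)(15) = 30
Step 4: Merge (G+C)(23) + B(29) = 52
Step 5: Merge (F+(J+D))(30) + ((G+C)+B)(52) = 82
Read each symbol's code off the tree from the root (left child = 0, right child = 1).

Codes:
  D: 011 (length 3)
  J: 010 (length 3)
  C: 101 (length 3)
  B: 11 (length 2)
  G: 100 (length 3)
  F: 00 (length 2)
Average code length: 202/82 = 2.4634 bits/symbol


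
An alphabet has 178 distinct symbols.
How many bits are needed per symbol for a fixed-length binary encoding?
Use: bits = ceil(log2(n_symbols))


log2(178) = 7.4757
Bracket: 2^7 = 128 < 178 <= 2^8 = 256
So ceil(log2(178)) = 8

bits = ceil(log2(178)) = ceil(7.4757) = 8 bits


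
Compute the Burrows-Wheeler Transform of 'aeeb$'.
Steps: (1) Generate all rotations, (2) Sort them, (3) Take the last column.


Rotations (sorted):
  0: $aeeb -> last char: b
  1: aeeb$ -> last char: $
  2: b$aee -> last char: e
  3: eb$ae -> last char: e
  4: eeb$a -> last char: a


BWT = b$eea


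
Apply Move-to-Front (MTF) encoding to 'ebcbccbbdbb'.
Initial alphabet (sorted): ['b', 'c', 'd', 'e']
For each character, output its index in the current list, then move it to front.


MTF encoding:
'e': index 3 in ['b', 'c', 'd', 'e'] -> ['e', 'b', 'c', 'd']
'b': index 1 in ['e', 'b', 'c', 'd'] -> ['b', 'e', 'c', 'd']
'c': index 2 in ['b', 'e', 'c', 'd'] -> ['c', 'b', 'e', 'd']
'b': index 1 in ['c', 'b', 'e', 'd'] -> ['b', 'c', 'e', 'd']
'c': index 1 in ['b', 'c', 'e', 'd'] -> ['c', 'b', 'e', 'd']
'c': index 0 in ['c', 'b', 'e', 'd'] -> ['c', 'b', 'e', 'd']
'b': index 1 in ['c', 'b', 'e', 'd'] -> ['b', 'c', 'e', 'd']
'b': index 0 in ['b', 'c', 'e', 'd'] -> ['b', 'c', 'e', 'd']
'd': index 3 in ['b', 'c', 'e', 'd'] -> ['d', 'b', 'c', 'e']
'b': index 1 in ['d', 'b', 'c', 'e'] -> ['b', 'd', 'c', 'e']
'b': index 0 in ['b', 'd', 'c', 'e'] -> ['b', 'd', 'c', 'e']


Output: [3, 1, 2, 1, 1, 0, 1, 0, 3, 1, 0]


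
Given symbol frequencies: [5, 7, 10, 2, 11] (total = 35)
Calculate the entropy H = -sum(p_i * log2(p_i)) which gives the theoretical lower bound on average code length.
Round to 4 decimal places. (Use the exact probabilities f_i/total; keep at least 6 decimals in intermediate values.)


Per-symbol terms -p_i * log2(p_i) with p_i = f_i/35:
  p = 5/35 = 0.142857: log2(p) = -2.807355, -p*log2(p) = 0.401051
  p = 7/35 = 0.200000: log2(p) = -2.321928, -p*log2(p) = 0.464386
  p = 10/35 = 0.285714: log2(p) = -1.807355, -p*log2(p) = 0.516387
  p = 2/35 = 0.057143: log2(p) = -4.129283, -p*log2(p) = 0.235959
  p = 11/35 = 0.314286: log2(p) = -1.669851, -p*log2(p) = 0.524810
H = 0.401051 + 0.464386 + 0.516387 + 0.235959 + 0.524810 = 2.142593

H = 2.1426 bits/symbol


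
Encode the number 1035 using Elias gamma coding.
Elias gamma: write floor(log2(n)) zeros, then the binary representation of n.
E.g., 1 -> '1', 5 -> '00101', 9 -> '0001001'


num_bits = floor(log2(1035)) + 1 = 11
leading_zeros = num_bits - 1 = 10
binary(1035) = 10000001011

Elias gamma(1035) = '0000000000' + '10000001011' = 000000000010000001011 (21 bits)


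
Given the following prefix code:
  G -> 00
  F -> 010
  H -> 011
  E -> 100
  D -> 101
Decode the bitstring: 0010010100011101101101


Decoding step by step:
Bits 00 -> G
Bits 100 -> E
Bits 101 -> D
Bits 00 -> G
Bits 011 -> H
Bits 101 -> D
Bits 101 -> D
Bits 101 -> D


Decoded message: GEDGHDDD


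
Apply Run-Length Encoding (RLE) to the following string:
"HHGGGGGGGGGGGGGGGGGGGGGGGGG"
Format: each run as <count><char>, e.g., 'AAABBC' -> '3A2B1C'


Scanning runs left to right:
  i=0: run of 'H' x 2 -> '2H'
  i=2: run of 'G' x 25 -> '25G'

RLE = 2H25G


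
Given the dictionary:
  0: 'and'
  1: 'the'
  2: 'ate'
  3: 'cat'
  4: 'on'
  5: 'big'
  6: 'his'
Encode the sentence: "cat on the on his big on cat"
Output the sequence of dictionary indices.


Look up each word in the dictionary:
  'cat' -> 3
  'on' -> 4
  'the' -> 1
  'on' -> 4
  'his' -> 6
  'big' -> 5
  'on' -> 4
  'cat' -> 3

Encoded: [3, 4, 1, 4, 6, 5, 4, 3]


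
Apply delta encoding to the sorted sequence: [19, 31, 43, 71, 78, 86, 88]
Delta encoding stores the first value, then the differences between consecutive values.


First value: 19
Deltas:
  31 - 19 = 12
  43 - 31 = 12
  71 - 43 = 28
  78 - 71 = 7
  86 - 78 = 8
  88 - 86 = 2


Delta encoded: [19, 12, 12, 28, 7, 8, 2]


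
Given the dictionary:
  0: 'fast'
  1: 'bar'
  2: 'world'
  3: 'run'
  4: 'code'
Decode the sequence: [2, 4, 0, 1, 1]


Look up each index in the dictionary:
  2 -> 'world'
  4 -> 'code'
  0 -> 'fast'
  1 -> 'bar'
  1 -> 'bar'

Decoded: "world code fast bar bar"


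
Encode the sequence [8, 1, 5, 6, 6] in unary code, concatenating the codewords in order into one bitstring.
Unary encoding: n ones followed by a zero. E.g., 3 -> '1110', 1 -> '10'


Encode each number as n ones followed by a terminating 0:
  8 -> 111111110 (9 bits)
  1 -> 10 (2 bits)
  5 -> 111110 (6 bits)
  6 -> 1111110 (7 bits)
  6 -> 1111110 (7 bits)
Total length = 9 + 2 + 6 + 7 + 7 = 31 bits.

Unary([8, 1, 5, 6, 6]) = 1111111101011111011111101111110 (31 bits)


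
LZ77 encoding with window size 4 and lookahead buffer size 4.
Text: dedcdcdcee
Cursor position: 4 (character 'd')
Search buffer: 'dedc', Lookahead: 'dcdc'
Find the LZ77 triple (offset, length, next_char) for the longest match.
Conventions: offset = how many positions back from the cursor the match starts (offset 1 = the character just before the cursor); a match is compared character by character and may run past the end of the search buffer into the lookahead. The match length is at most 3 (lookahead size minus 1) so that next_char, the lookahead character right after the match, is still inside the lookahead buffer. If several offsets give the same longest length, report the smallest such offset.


Try each offset into the search buffer:
  offset=1 (pos 3, char 'c'): match length 0
  offset=2 (pos 2, char 'd'): match length 3
  offset=3 (pos 1, char 'e'): match length 0
  offset=4 (pos 0, char 'd'): match length 1
Longest match has length 3 at offset 2.
next_char = character at position 4 + 3 = 7 -> 'c'

Best match: offset=2, length=3 (matching 'dcd' starting at position 2)
LZ77 triple: (2, 3, 'c')


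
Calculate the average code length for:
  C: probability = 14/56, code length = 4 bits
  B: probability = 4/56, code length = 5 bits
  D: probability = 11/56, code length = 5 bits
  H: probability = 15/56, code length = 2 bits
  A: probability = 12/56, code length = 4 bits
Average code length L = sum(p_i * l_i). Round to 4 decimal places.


Weighted contributions p_i * l_i:
  C: (14/56) * 4 = 56/56
  B: (4/56) * 5 = 20/56
  D: (11/56) * 5 = 55/56
  H: (15/56) * 2 = 30/56
  A: (12/56) * 4 = 48/56
Sum = (56 + 20 + 55 + 30 + 48)/56 = 209/56

L = 209/56 = 3.7321 bits/symbol


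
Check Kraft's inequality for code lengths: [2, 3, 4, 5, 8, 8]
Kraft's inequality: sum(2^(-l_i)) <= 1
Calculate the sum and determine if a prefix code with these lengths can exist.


Sum = 2^(-2) + 2^(-3) + 2^(-4) + 2^(-5) + 2^(-8) + 2^(-8)
    = 0.25 + 0.125 + 0.0625 + 0.03125 + 0.00390625 + 0.00390625
    = 122/256 = 0.4765625
Since 0.4765625 <= 1, Kraft's inequality IS satisfied.
A prefix code with these lengths CAN exist.

Kraft sum = 0.4765625. Satisfied.


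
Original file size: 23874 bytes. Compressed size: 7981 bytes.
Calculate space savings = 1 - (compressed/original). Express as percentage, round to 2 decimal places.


ratio = compressed/original = 7981/23874 = 0.334297
savings = 1 - ratio = 1 - 0.334297 = 0.665703
as a percentage: 0.665703 * 100 = 66.57%

Space savings = 1 - 7981/23874 = 66.57%


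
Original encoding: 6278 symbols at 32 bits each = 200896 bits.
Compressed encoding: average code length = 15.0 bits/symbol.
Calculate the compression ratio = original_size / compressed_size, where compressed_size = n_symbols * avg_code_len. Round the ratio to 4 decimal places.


original_size = n_symbols * orig_bits = 6278 * 32 = 200896 bits
compressed_size = n_symbols * avg_code_len = 6278 * 15.0 = 94170.0 bits
ratio = original_size / compressed_size = 200896 / 94170.0 = 2.1333

Compression ratio = 2.1333


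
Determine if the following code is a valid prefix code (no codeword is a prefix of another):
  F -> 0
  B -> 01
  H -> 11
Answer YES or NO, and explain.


Checking each pair (does one codeword prefix another?):
  F='0' vs B='01': prefix -- VIOLATION

NO -- this is NOT a valid prefix code. F (0) is a prefix of B (01).


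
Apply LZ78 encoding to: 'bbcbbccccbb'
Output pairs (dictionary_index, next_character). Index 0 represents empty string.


LZ78 encoding steps:
Dictionary: {0: ''}
Step 1: w='' (idx 0), next='b' -> output (0, 'b'), add 'b' as idx 1
Step 2: w='b' (idx 1), next='c' -> output (1, 'c'), add 'bc' as idx 2
Step 3: w='b' (idx 1), next='b' -> output (1, 'b'), add 'bb' as idx 3
Step 4: w='' (idx 0), next='c' -> output (0, 'c'), add 'c' as idx 4
Step 5: w='c' (idx 4), next='c' -> output (4, 'c'), add 'cc' as idx 5
Step 6: w='c' (idx 4), next='b' -> output (4, 'b'), add 'cb' as idx 6
Step 7: w='b' (idx 1), end of input -> output (1, '')


Encoded: [(0, 'b'), (1, 'c'), (1, 'b'), (0, 'c'), (4, 'c'), (4, 'b'), (1, '')]


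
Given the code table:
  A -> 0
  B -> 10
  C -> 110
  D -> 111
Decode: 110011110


Decoding:
110 -> C
0 -> A
111 -> D
10 -> B


Result: CADB


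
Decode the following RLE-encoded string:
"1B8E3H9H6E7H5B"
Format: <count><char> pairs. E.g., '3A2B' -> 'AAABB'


Expanding each <count><char> pair:
  1B -> 'B'
  8E -> 'EEEEEEEE'
  3H -> 'HHH'
  9H -> 'HHHHHHHHH'
  6E -> 'EEEEEE'
  7H -> 'HHHHHHH'
  5B -> 'BBBBB'

Decoded = BEEEEEEEEHHHHHHHHHHHHEEEEEEHHHHHHHBBBBB
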